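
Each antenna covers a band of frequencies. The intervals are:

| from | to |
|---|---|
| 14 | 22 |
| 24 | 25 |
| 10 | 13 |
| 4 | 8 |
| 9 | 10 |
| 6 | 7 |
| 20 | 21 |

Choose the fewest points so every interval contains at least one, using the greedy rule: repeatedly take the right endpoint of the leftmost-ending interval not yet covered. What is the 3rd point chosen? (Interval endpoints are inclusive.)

Sorted: [6,7] [4,8] [9,10] [10,13] [20,21] [14,22] [24,25]
{[6,7],[4,8]} hit by 7; {[9,10],[10,13]} hit by 10; {[20,21],[14,22]} hit by 21; {[24,25]} hit by 25.
Points: 7, 10, 21, 25 (4 total).

21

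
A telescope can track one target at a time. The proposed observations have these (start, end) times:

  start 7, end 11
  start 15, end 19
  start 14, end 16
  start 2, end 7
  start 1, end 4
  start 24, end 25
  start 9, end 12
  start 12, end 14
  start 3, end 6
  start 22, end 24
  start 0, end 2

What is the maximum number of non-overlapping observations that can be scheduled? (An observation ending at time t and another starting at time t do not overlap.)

By end time: (0,2), (1,4), (3,6), (2,7), (7,11), (9,12), (12,14), (14,16), (15,19), (22,24), (24,25).
Pick (0,2); next start ≥ 2 → (3,6); next start ≥ 6 → (7,11); next start ≥ 11 → (12,14); next start ≥ 14 → (14,16); next start ≥ 16 → (22,24); next start ≥ 24 → (24,25).
Selected 7 observations.

7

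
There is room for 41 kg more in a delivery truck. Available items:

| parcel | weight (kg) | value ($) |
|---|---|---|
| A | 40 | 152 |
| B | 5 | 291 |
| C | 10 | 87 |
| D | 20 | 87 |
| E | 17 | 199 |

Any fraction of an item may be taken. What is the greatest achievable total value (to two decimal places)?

Order: B (291/5=58.20) > E (199/17=11.71) > C (87/10=8.70) > D (87/20=4.35) > A (152/40=3.80)
Fill: take B (5 @ 291) → take E (17 @ 199) → take C (10 @ 87) → take 9/20 of D → 39.15; 41/41 used.
Total value = 616.15

616.15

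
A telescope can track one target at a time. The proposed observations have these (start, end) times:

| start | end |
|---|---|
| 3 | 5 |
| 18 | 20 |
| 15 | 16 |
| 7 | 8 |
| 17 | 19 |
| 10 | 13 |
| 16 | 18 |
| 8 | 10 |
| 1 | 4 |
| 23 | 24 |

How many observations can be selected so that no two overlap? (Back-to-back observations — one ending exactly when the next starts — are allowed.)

8

Greedy by earliest finish: after sorting by end time, pick each interval compatible with the last pick.
By end time: (1,4), (3,5), (7,8), (8,10), (10,13), (15,16), (16,18), (17,19), (18,20), (23,24).
Pick (1,4); next start ≥ 4 → (7,8); next start ≥ 8 → (8,10); next start ≥ 10 → (10,13); next start ≥ 13 → (15,16); next start ≥ 16 → (16,18); next start ≥ 18 → (18,20); next start ≥ 20 → (23,24).
Selected 8 observations.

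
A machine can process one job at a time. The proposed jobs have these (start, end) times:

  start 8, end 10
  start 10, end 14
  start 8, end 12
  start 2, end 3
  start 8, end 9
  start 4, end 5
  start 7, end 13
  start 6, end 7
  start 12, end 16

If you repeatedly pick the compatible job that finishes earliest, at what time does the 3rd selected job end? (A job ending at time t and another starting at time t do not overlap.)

7

Order by finish time; keep every interval that doesn't clash with the previous kept one.
Sorted by end: (2,3)  (4,5)  (6,7)  (8,9)  (8,10)  (8,12)  (7,13)  (10,14)  (12,16)
take (2,3); take (4,5); take (6,7); take (8,9); skip (8,12); skip (7,13); take (10,14); skip (12,16).
Selected: (2,3) (4,5) (6,7) (8,9) (10,14)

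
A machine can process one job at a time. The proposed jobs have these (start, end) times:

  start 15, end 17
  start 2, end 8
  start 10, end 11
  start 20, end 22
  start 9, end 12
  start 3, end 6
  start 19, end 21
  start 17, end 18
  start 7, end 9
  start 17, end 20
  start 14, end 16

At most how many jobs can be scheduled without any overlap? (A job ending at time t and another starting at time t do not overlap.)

Greedy by earliest finish: after sorting by end time, pick each interval compatible with the last pick.
Sorted by end: (3,6)  (2,8)  (7,9)  (10,11)  (9,12)  (14,16)  (15,17)  (17,18)  (17,20)  (19,21)  (20,22)
take (3,6); skip (2,8); take (7,9); take (10,11); take (14,16); skip (15,17); take (17,18); take (19,21); skip (20,22).
Selected 6 jobs.

6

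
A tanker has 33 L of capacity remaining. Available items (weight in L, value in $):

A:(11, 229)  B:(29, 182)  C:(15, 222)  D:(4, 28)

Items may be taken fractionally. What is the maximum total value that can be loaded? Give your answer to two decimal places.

Greedy by value/weight ratio, highest first.
Ratios (sorted): A 20.82, C 14.80, D 7.00, B 6.28
take A (11 @ 229); take C (15 @ 222); take D (4 @ 28); take 3/29 of B → 18.83. Capacity used 33/33.
Total value = 497.83

497.83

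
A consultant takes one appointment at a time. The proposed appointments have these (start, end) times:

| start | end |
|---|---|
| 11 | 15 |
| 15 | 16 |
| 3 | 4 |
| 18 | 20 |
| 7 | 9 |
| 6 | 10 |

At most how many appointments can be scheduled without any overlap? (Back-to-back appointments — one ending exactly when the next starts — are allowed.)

Sorted by end: (3,4)  (7,9)  (6,10)  (11,15)  (15,16)  (18,20)
take (3,4); take (7,9); take (11,15); take (15,16); take (18,20).
Selected 5 appointments.

5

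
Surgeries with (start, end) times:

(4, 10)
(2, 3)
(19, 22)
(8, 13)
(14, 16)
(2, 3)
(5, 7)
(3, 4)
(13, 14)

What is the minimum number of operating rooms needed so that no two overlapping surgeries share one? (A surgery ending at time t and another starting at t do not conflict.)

2

The answer is the maximum number of intervals overlapping at any instant.
starts: [2, 2, 3, 4, 5, 8, 13, 14, 19]
ends:   [3, 3, 4, 7, 10, 13, 14, 16, 22]
s2→1 s2→2  — peak 2.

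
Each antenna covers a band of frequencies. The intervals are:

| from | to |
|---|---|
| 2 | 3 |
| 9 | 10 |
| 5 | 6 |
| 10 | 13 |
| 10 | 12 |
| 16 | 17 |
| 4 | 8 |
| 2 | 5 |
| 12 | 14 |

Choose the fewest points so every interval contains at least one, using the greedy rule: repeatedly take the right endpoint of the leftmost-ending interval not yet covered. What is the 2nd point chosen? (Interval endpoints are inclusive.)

Sorted: [2,3] [2,5] [5,6] [4,8] [9,10] [10,12] [10,13] [12,14] [16,17]
{[2,3],[2,5]} hit by 3; {[5,6],[4,8]} hit by 6; {[9,10],[10,12],[10,13]} hit by 10; {[12,14]} hit by 14; {[16,17]} hit by 17.
Points: 3, 6, 10, 14, 17 (5 total).

6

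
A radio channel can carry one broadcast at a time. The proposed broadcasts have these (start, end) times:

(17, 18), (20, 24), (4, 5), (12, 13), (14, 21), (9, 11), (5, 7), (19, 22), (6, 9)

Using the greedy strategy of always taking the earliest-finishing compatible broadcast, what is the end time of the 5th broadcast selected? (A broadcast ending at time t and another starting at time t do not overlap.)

18

Greedy by earliest finish: after sorting by end time, pick each interval compatible with the last pick.
Sorted by end: (4,5)  (5,7)  (6,9)  (9,11)  (12,13)  (17,18)  (14,21)  (19,22)  (20,24)
take (4,5); take (5,7); take (9,11); take (12,13); take (17,18); skip (14,21); take (19,22).
Selected: (4,5) (5,7) (9,11) (12,13) (17,18) (19,22)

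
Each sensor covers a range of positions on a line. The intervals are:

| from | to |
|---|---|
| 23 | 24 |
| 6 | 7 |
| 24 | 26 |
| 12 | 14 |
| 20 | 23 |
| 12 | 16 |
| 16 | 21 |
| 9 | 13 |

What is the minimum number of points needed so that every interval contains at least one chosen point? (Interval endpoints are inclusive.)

4

By right end: [6,7]  [9,13]  [12,14]  [12,16]  [16,21]  [20,23]  [23,24]  [24,26]
[6,7] uncovered → point at 7; [9,13] uncovered → point at 13; [16,21] uncovered → point at 21; [23,24] uncovered → point at 24.
Points: 7, 13, 21, 24 (4 total).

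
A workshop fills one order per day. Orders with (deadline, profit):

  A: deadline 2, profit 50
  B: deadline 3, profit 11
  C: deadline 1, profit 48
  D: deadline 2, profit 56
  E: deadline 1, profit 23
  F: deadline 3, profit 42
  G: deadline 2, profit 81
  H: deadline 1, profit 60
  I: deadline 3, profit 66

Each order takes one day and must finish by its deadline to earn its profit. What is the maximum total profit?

Sort by profit descending; place each in the latest free slot ≤ its deadline.
Profit order: G=81 I=66 H=60 D=56 A=50 C=48 F=42 E=23 B=11
Assign: G→slot 2, I→slot 3, H→slot 1, D skipped, A skipped, C skipped, F skipped, E skipped, B skipped.
Slots: [1:H] [2:G] [3:I]
Profit = 60 + 81 + 66 = 207

207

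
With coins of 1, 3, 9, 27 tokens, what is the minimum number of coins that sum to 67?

5

Greedy: take as many of the largest coin as possible, then repeat with the remainder.
67 − 2×27→13 − 1×9→4 − 1×3→1 − 1×1→0
Total coins = 2 + 1 + 1 + 1 = 5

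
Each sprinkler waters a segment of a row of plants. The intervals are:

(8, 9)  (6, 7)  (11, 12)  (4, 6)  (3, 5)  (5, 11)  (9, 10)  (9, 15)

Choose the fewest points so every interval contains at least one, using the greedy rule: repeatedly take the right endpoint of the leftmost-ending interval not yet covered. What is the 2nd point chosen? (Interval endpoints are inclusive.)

By right end: [3,5]  [4,6]  [6,7]  [8,9]  [9,10]  [5,11]  [11,12]  [9,15]
[3,5] uncovered → point at 5; [6,7] uncovered → point at 7; [8,9] uncovered → point at 9; [11,12] uncovered → point at 12.
Points: 5, 7, 9, 12 (4 total).

7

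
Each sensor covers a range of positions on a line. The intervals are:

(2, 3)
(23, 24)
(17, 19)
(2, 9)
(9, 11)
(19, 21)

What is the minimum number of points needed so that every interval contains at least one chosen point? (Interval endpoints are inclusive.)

Process intervals by earliest right end; each time one isn't hit yet, stab at its right endpoint.
Sorted: [2,3] [2,9] [9,11] [17,19] [19,21] [23,24]
{[2,3],[2,9]} hit by 3; {[9,11]} hit by 11; {[17,19],[19,21]} hit by 19; {[23,24]} hit by 24.
Points: 3, 11, 19, 24 (4 total).

4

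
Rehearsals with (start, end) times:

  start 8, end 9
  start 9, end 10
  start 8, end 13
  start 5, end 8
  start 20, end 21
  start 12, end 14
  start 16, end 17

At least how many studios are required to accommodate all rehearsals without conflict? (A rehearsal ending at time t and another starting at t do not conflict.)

2

Events (time:±→running): 5:+→1 8:-→0 8:+→1 8:+→2 … peak 2.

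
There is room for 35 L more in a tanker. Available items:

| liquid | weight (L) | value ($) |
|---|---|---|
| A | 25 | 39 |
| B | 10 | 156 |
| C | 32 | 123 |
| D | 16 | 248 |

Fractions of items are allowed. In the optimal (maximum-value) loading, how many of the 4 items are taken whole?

2

Greedy by value/weight ratio, highest first.
Ratios (sorted): B 15.60, D 15.50, C 3.84, A 1.56
take B (10 @ 156); take D (16 @ 248); take 9/32 of C → 34.59. Capacity used 35/35.
2 item(s) taken whole; one partial (take 9/32 of C).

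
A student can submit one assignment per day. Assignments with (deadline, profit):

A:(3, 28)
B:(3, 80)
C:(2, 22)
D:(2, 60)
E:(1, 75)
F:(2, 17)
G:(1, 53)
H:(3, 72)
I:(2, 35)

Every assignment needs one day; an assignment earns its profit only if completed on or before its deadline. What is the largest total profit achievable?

Take jobs in profit order; each goes to the latest open slot no later than its deadline.
By profit: B(d3,80), E(d1,75), H(d3,72), D(d2,60), G(d1,53), I(d2,35), A(d3,28), C(d2,22), F(d2,17)
B→slot 3; E→slot 1; H→slot 2; D skipped; G skipped; I skipped; A skipped; C skipped; F skipped.
Profit = 75 + 72 + 80 = 227

227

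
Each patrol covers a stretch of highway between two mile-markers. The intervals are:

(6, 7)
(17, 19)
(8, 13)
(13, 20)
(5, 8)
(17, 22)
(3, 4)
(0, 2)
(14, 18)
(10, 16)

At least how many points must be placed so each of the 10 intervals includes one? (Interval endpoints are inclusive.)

Process intervals by earliest right end; each time one isn't hit yet, stab at its right endpoint.
By right end: [0,2]  [3,4]  [6,7]  [5,8]  [8,13]  [10,16]  [14,18]  [17,19]  [13,20]  [17,22]
[0,2] uncovered → point at 2; [3,4] uncovered → point at 4; [6,7] uncovered → point at 7; [8,13] uncovered → point at 13; [14,18] uncovered → point at 18.
Points: 2, 4, 7, 13, 18 (5 total).

5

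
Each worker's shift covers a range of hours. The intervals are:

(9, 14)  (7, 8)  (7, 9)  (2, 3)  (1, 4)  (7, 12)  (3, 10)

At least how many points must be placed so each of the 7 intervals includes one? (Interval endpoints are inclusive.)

Sorted: [2,3] [1,4] [7,8] [7,9] [3,10] [7,12] [9,14]
{[2,3],[1,4]} hit by 3; {[7,8],[7,9],[3,10],[7,12]} hit by 8; {[9,14]} hit by 14.
Points: 3, 8, 14 (3 total).

3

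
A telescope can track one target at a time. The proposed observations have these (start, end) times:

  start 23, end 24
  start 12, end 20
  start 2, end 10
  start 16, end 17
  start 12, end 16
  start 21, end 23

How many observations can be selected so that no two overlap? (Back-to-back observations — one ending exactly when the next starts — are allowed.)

Sort by end time and greedily take each interval whose start is ≥ the last chosen end.
Sorted by end: (2,10)  (12,16)  (16,17)  (12,20)  (21,23)  (23,24)
take (2,10); take (12,16); take (16,17); take (21,23); take (23,24).
Selected 5 observations.

5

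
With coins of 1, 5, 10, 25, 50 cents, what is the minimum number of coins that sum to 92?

6

92 − 1×50→42 − 1×25→17 − 1×10→7 − 1×5→2 − 2×1→0
Total coins = 1 + 1 + 1 + 1 + 2 = 6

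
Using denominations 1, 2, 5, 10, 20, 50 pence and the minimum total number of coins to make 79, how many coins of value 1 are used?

0

Greedy: take as many of the largest coin as possible, then repeat with the remainder.
79 = 1×50 + 1×20 + 1×5 + 2×2
Count of 1: 0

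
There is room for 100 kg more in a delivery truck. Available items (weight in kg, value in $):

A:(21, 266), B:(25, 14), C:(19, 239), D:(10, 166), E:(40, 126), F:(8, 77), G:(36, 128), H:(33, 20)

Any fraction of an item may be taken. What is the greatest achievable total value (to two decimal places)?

Greedy by value/weight ratio, highest first.
Ratios (sorted): D 16.60, A 12.67, C 12.58, F 9.62, G 3.56, E 3.15, H 0.61, B 0.56
take D (10 @ 166); take A (21 @ 266); take C (19 @ 239); take F (8 @ 77); take G (36 @ 128); take 6/40 of E → 18.90. Capacity used 100/100.
Total value = 894.90

894.90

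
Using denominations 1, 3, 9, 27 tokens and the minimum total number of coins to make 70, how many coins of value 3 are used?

70 = 2×27 + 1×9 + 2×3 + 1×1
Count of 3: 2

2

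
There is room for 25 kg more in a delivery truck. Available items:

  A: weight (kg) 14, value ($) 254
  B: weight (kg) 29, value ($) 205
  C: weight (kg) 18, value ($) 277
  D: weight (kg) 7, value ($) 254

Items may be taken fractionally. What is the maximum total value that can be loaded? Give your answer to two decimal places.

569.56

Ratios (sorted): D 36.29, A 18.14, C 15.39, B 7.07
take D (7 @ 254); take A (14 @ 254); take 4/18 of C → 61.56. Capacity used 25/25.
Total value = 569.56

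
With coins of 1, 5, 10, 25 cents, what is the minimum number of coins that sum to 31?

31 = 1×25 + 1×5 + 1×1
Total coins = 1 + 1 + 1 = 3

3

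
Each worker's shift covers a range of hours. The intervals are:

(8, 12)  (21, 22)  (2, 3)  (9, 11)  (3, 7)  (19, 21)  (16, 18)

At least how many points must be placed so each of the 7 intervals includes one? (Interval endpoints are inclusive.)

Process intervals by earliest right end; each time one isn't hit yet, stab at its right endpoint.
By right end: [2,3]  [3,7]  [9,11]  [8,12]  [16,18]  [19,21]  [21,22]
[2,3] uncovered → point at 3; [9,11] uncovered → point at 11; [16,18] uncovered → point at 18; [19,21] uncovered → point at 21.
Points: 3, 11, 18, 21 (4 total).

4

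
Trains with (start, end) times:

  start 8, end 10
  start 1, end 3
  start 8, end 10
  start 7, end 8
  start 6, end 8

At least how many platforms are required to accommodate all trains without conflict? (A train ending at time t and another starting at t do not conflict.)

Events (time:±→running): 1:+→1 3:-→0 6:+→1 7:+→2 … peak 2.

2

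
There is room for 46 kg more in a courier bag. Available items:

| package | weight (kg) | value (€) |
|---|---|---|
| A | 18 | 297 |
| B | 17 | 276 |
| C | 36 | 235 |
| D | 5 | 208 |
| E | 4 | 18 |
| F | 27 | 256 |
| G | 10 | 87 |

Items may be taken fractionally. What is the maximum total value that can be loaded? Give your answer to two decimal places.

837.89

Ratios (sorted): D 41.60, A 16.50, B 16.24, F 9.48, G 8.70, C 6.53, E 4.50
take D (5 @ 208); take A (18 @ 297); take B (17 @ 276); take 6/27 of F → 56.89. Capacity used 46/46.
Total value = 837.89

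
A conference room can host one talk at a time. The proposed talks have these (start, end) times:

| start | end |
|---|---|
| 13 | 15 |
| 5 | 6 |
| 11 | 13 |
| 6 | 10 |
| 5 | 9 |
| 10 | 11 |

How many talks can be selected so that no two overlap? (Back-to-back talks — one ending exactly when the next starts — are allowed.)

By end time: (5,6), (5,9), (6,10), (10,11), (11,13), (13,15).
Pick (5,6); next start ≥ 6 → (6,10); next start ≥ 10 → (10,11); next start ≥ 11 → (11,13); next start ≥ 13 → (13,15).
Selected 5 talks.

5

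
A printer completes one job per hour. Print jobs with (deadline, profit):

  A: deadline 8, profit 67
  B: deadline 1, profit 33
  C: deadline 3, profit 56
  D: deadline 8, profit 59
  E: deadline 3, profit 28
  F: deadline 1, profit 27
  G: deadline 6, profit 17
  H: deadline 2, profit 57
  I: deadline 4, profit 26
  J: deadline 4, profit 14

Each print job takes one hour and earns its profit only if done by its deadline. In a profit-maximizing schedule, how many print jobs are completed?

7

Profit order: A=67 D=59 H=57 C=56 B=33 E=28 F=27 I=26 G=17 J=14
Assign: A→slot 8, D→slot 7, H→slot 2, C→slot 3, B→slot 1, E skipped, F skipped, I→slot 4, G→slot 6, J skipped.
Slots: [1:B] [2:H] [3:C] [4:I] [6:G] [7:D] [8:A]
7 of 10 scheduled.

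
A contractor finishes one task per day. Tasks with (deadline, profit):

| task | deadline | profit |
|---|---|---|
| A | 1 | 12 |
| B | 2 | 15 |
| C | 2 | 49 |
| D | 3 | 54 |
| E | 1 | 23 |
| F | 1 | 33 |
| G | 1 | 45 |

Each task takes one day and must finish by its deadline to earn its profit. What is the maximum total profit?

Sort by profit descending; place each in the latest free slot ≤ its deadline.
Profit order: D=54 C=49 G=45 F=33 E=23 B=15 A=12
Assign: D→slot 3, C→slot 2, G→slot 1, F skipped, E skipped, B skipped, A skipped.
Slots: [1:G] [2:C] [3:D]
Profit = 45 + 49 + 54 = 148

148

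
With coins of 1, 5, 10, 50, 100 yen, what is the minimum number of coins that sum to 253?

253 − 2×100→53 − 1×50→3 − 3×1→0
Total coins = 2 + 1 + 3 = 6

6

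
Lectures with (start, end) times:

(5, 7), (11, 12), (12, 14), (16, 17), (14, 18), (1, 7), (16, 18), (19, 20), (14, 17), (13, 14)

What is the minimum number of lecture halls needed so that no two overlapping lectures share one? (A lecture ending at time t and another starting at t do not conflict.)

4

starts: [1, 5, 11, 12, 13, 14, 14, 16, 16, 19]
ends:   [7, 7, 12, 14, 14, 17, 17, 18, 18, 20]
s1→1 s5→2 e7→1 e7→0 s11→1 e12→0 s12→1 s13→2 e14→1 e14→0 s14→1 s14→2 s16→3 s16→4  — peak 4.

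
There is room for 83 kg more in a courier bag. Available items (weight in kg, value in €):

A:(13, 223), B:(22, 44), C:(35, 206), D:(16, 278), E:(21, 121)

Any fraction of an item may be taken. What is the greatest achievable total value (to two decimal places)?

Greedy by value/weight ratio, highest first.
Order: D (278/16=17.38) > A (223/13=17.15) > C (206/35=5.89) > E (121/21=5.76) > B (44/22=2.00)
Fill: take D (16 @ 278) → take A (13 @ 223) → take C (35 @ 206) → take 19/21 of E → 109.48; 83/83 used.
Total value = 816.48

816.48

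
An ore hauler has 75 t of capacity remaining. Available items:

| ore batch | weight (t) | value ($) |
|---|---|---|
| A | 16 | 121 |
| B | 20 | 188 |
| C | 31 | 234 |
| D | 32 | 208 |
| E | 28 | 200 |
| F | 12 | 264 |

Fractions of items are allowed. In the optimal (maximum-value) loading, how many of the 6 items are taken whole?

3

Greedy by value/weight ratio, highest first.
Order: F (264/12=22.00) > B (188/20=9.40) > A (121/16=7.56) > C (234/31=7.55) > E (200/28=7.14) > D (208/32=6.50)
Fill: take F (12 @ 264) → take B (20 @ 188) → take A (16 @ 121) → take 27/31 of C → 203.81; 75/75 used.
3 item(s) taken whole; one partial (take 27/31 of C).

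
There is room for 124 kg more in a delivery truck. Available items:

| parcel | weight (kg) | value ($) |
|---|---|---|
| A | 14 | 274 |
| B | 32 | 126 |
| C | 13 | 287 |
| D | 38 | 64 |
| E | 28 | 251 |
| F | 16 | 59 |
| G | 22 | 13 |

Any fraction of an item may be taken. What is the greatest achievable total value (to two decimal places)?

Sort by value per unit weight and fill in that order.
Ratios (sorted): C 22.08, A 19.57, E 8.96, B 3.94, F 3.69, D 1.68, G 0.59
take C (13 @ 287); take A (14 @ 274); take E (28 @ 251); take B (32 @ 126); take F (16 @ 59); take 21/38 of D → 35.37. Capacity used 124/124.
Total value = 1032.37

1032.37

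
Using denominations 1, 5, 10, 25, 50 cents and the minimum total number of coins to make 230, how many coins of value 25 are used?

1

230 − 4×50→30 − 1×25→5 − 1×5→0
Count of 25: 1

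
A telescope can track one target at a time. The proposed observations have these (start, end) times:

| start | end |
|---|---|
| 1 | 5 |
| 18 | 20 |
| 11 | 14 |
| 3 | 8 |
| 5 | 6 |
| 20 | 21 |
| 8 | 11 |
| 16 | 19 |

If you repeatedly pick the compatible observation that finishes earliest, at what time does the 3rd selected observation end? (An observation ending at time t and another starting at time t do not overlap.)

11

By end time: (1,5), (5,6), (3,8), (8,11), (11,14), (16,19), (18,20), (20,21).
Pick (1,5); next start ≥ 5 → (5,6); next start ≥ 6 → (8,11); next start ≥ 11 → (11,14); next start ≥ 14 → (16,19); next start ≥ 19 → (20,21).
Selected: (1,5) (5,6) (8,11) (11,14) (16,19) (20,21)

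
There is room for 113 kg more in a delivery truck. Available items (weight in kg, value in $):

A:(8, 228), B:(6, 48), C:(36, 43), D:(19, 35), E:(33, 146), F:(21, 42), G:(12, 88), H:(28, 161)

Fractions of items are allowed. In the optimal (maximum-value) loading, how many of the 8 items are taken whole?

Sort by value per unit weight and fill in that order.
Ratios (sorted): A 28.50, B 8.00, G 7.33, H 5.75, E 4.42, F 2.00, D 1.84, C 1.19
take A (8 @ 228); take B (6 @ 48); take G (12 @ 88); take H (28 @ 161); take E (33 @ 146); take F (21 @ 42); take 5/19 of D → 9.21. Capacity used 113/113.
6 item(s) taken whole; one partial (take 5/19 of D).

6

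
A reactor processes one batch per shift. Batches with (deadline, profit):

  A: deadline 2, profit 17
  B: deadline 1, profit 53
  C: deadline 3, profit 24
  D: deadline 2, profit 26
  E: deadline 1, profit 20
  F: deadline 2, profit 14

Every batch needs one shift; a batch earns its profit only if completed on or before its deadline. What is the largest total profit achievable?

103

Profit order: B=53 D=26 C=24 E=20 A=17 F=14
Assign: B→slot 1, D→slot 2, C→slot 3, E skipped, A skipped, F skipped.
Slots: [1:B] [2:D] [3:C]
Profit = 53 + 26 + 24 = 103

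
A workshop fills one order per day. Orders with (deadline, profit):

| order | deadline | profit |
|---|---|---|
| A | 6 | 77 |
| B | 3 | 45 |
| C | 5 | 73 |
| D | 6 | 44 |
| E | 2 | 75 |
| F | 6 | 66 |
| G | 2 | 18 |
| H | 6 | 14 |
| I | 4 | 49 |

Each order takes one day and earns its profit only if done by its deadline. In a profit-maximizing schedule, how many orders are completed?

Take jobs in profit order; each goes to the latest open slot no later than its deadline.
By profit: A(d6,77), E(d2,75), C(d5,73), F(d6,66), I(d4,49), B(d3,45), D(d6,44), G(d2,18), H(d6,14)
A→slot 6; E→slot 2; C→slot 5; F→slot 4; I→slot 3; B→slot 1; D skipped; G skipped; H skipped.
6 of 9 scheduled.

6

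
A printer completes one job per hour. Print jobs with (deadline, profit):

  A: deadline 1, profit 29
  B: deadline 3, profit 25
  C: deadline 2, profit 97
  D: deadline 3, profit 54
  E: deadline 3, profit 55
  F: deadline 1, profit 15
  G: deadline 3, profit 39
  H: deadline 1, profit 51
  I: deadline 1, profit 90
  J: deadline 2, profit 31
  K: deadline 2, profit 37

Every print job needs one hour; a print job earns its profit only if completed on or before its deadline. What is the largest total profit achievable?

By profit: C(d2,97), I(d1,90), E(d3,55), D(d3,54), H(d1,51), G(d3,39), K(d2,37), J(d2,31), A(d1,29), B(d3,25), F(d1,15)
C→slot 2; I→slot 1; E→slot 3; D skipped; H skipped; G skipped; K skipped; J skipped; A skipped; B skipped; F skipped.
Profit = 90 + 97 + 55 = 242

242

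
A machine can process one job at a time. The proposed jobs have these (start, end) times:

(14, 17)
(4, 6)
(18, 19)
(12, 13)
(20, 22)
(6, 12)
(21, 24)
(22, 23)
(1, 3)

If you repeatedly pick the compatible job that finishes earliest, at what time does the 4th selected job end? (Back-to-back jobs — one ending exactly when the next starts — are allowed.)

Sort by end time and greedily take each interval whose start is ≥ the last chosen end.
Sorted by end: (1,3)  (4,6)  (6,12)  (12,13)  (14,17)  (18,19)  (20,22)  (22,23)  (21,24)
take (1,3); take (4,6); take (6,12); take (12,13); take (14,17); take (18,19); take (20,22); take (22,23); skip (21,24).
Selected: (1,3) (4,6) (6,12) (12,13) (14,17) (18,19) (20,22) (22,23)

13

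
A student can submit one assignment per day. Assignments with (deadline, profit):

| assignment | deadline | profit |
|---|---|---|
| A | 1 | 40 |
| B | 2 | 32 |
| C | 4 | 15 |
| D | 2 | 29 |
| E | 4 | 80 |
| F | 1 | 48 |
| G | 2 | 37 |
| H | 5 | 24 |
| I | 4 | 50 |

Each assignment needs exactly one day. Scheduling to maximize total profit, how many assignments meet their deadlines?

5

Sort by profit descending; place each in the latest free slot ≤ its deadline.
By profit: E(d4,80), I(d4,50), F(d1,48), A(d1,40), G(d2,37), B(d2,32), D(d2,29), H(d5,24), C(d4,15)
E→slot 4; I→slot 3; F→slot 1; A skipped; G→slot 2; B skipped; D skipped; H→slot 5; C skipped.
5 of 9 scheduled.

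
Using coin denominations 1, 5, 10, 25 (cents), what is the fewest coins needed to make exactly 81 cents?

Greedy: take as many of the largest coin as possible, then repeat with the remainder.
81 = 3×25 + 1×5 + 1×1
Total coins = 3 + 1 + 1 = 5

5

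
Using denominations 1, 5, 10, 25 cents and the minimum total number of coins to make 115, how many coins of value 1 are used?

0

Greedy: take as many of the largest coin as possible, then repeat with the remainder.
115 = 4×25 + 1×10 + 1×5
Count of 1: 0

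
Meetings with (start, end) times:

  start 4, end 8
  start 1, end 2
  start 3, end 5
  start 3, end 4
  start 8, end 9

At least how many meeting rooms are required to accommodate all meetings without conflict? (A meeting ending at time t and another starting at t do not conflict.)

starts: [1, 3, 3, 4, 8]
ends:   [2, 4, 5, 8, 9]
s1→1 e2→0 s3→1 s3→2  — peak 2.

2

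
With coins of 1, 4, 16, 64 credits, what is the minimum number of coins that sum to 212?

5

Use the largest denomination that fits, subtract, and repeat.
212 − 3×64→20 − 1×16→4 − 1×4→0
Total coins = 3 + 1 + 1 = 5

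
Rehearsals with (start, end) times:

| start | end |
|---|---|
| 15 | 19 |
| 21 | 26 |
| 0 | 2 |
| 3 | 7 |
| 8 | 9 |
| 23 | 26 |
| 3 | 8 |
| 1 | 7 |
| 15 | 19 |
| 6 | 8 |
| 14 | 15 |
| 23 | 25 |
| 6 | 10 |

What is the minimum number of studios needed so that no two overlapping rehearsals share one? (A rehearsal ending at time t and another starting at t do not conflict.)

starts: [0, 1, 3, 3, 6, 6, 8, 14, 15, 15, 21, 23, 23]
ends:   [2, 7, 7, 8, 8, 9, 10, 15, 19, 19, 25, 26, 26]
s0→1 s1→2 e2→1 s3→2 s3→3 s6→4 s6→5  — peak 5.

5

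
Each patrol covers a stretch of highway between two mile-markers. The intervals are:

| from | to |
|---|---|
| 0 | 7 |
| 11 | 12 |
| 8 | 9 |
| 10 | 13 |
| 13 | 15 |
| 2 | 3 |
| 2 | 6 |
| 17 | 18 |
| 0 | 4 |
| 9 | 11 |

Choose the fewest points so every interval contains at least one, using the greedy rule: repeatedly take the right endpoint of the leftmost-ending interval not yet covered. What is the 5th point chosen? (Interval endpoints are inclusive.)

Sorted: [2,3] [0,4] [2,6] [0,7] [8,9] [9,11] [11,12] [10,13] [13,15] [17,18]
{[2,3],[0,4],[2,6],[0,7]} hit by 3; {[8,9],[9,11]} hit by 9; {[11,12],[10,13]} hit by 12; {[13,15]} hit by 15; {[17,18]} hit by 18.
Points: 3, 9, 12, 15, 18 (5 total).

18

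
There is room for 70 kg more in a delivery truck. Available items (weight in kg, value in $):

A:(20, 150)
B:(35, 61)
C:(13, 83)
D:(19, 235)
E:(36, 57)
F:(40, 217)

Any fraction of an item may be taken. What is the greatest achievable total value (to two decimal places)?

565.65

Sort by value per unit weight and fill in that order.
Order: D (235/19=12.37) > A (150/20=7.50) > C (83/13=6.38) > F (217/40=5.42) > B (61/35=1.74) > E (57/36=1.58)
Fill: take D (19 @ 235) → take A (20 @ 150) → take C (13 @ 83) → take 18/40 of F → 97.65; 70/70 used.
Total value = 565.65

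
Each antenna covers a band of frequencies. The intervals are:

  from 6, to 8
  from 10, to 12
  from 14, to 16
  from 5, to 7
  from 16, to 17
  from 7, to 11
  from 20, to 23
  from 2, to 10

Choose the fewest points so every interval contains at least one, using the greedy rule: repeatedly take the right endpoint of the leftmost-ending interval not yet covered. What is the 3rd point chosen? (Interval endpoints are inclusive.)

16

Process intervals by earliest right end; each time one isn't hit yet, stab at its right endpoint.
By right end: [5,7]  [6,8]  [2,10]  [7,11]  [10,12]  [14,16]  [16,17]  [20,23]
[5,7] uncovered → point at 7; [10,12] uncovered → point at 12; [14,16] uncovered → point at 16; [20,23] uncovered → point at 23.
Points: 7, 12, 16, 23 (4 total).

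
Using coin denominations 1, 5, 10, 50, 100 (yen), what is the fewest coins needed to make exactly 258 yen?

258 − 2×100→58 − 1×50→8 − 1×5→3 − 3×1→0
Total coins = 2 + 1 + 1 + 3 = 7

7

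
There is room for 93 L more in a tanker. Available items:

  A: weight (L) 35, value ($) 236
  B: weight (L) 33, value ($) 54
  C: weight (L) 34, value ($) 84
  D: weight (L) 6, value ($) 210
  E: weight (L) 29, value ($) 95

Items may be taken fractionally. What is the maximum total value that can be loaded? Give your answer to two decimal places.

Order: D (210/6=35.00) > A (236/35=6.74) > E (95/29=3.28) > C (84/34=2.47) > B (54/33=1.64)
Fill: take D (6 @ 210) → take A (35 @ 236) → take E (29 @ 95) → take 23/34 of C → 56.82; 93/93 used.
Total value = 597.82

597.82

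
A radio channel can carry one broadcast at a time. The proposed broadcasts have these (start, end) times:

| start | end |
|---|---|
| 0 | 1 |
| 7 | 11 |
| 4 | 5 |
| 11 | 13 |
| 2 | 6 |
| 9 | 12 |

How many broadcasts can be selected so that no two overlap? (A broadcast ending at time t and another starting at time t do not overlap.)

By end time: (0,1), (4,5), (2,6), (7,11), (9,12), (11,13).
Pick (0,1); next start ≥ 1 → (4,5); next start ≥ 5 → (7,11); next start ≥ 11 → (11,13).
Selected 4 broadcasts.

4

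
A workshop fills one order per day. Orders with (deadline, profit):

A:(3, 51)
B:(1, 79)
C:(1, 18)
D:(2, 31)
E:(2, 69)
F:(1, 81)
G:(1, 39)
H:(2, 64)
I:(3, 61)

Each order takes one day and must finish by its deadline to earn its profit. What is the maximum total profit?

Take jobs in profit order; each goes to the latest open slot no later than its deadline.
Profit order: F=81 B=79 E=69 H=64 I=61 A=51 G=39 D=31 C=18
Assign: F→slot 1, B skipped, E→slot 2, H skipped, I→slot 3, A skipped, G skipped, D skipped, C skipped.
Slots: [1:F] [2:E] [3:I]
Profit = 81 + 69 + 61 = 211

211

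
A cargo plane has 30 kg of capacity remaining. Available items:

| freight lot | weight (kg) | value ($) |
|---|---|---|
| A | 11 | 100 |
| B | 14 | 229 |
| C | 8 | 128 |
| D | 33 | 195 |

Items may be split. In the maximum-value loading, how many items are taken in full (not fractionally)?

Greedy by value/weight ratio, highest first.
Ratios (sorted): B 16.36, C 16.00, A 9.09, D 5.91
take B (14 @ 229); take C (8 @ 128); take 8/11 of A → 72.73. Capacity used 30/30.
2 item(s) taken whole; one partial (take 8/11 of A).

2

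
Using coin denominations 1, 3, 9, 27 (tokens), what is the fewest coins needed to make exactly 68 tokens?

Greedy: take as many of the largest coin as possible, then repeat with the remainder.
68 = 2×27 + 1×9 + 1×3 + 2×1
Total coins = 2 + 1 + 1 + 2 = 6

6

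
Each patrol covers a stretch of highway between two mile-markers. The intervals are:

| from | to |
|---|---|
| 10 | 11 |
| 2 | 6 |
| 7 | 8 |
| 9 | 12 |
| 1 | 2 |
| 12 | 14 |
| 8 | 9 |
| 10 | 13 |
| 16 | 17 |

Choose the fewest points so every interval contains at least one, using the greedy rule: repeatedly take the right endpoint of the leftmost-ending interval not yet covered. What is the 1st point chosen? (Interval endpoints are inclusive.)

2

By right end: [1,2]  [2,6]  [7,8]  [8,9]  [10,11]  [9,12]  [10,13]  [12,14]  [16,17]
[1,2] uncovered → point at 2; [7,8] uncovered → point at 8; [10,11] uncovered → point at 11; [12,14] uncovered → point at 14; [16,17] uncovered → point at 17.
Points: 2, 8, 11, 14, 17 (5 total).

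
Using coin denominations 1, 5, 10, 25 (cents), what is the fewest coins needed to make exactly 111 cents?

Use the largest denomination that fits, subtract, and repeat.
111 − 4×25→11 − 1×10→1 − 1×1→0
Total coins = 4 + 1 + 1 = 6

6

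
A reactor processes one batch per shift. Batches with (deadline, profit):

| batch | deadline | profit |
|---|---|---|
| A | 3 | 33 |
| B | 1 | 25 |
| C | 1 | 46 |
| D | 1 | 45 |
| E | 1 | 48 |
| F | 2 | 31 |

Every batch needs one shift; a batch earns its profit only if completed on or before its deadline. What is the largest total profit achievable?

Sort by profit descending; place each in the latest free slot ≤ its deadline.
By profit: E(d1,48), C(d1,46), D(d1,45), A(d3,33), F(d2,31), B(d1,25)
E→slot 1; C skipped; D skipped; A→slot 3; F→slot 2; B skipped.
Profit = 48 + 31 + 33 = 112

112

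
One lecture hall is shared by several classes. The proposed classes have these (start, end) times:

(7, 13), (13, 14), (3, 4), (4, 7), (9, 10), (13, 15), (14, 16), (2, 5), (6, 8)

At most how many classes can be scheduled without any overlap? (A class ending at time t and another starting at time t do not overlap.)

By end time: (3,4), (2,5), (4,7), (6,8), (9,10), (7,13), (13,14), (13,15), (14,16).
Pick (3,4); next start ≥ 4 → (4,7); next start ≥ 7 → (9,10); next start ≥ 10 → (13,14); next start ≥ 14 → (14,16).
Selected 5 classes.

5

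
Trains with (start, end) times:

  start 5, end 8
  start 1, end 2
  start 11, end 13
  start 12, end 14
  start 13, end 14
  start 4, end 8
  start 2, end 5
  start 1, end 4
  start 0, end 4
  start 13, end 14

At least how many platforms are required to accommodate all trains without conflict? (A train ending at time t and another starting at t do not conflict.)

3

Count concurrent intervals with a sweep; the peak is the room count.
starts: [0, 1, 1, 2, 4, 5, 11, 12, 13, 13]
ends:   [2, 4, 4, 5, 8, 8, 13, 14, 14, 14]
s0→1 s1→2 s1→3  — peak 3.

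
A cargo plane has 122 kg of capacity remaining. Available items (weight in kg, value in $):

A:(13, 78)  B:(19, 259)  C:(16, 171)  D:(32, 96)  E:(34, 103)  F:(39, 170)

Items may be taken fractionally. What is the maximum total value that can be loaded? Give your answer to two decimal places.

784.00

Greedy by value/weight ratio, highest first.
Order: B (259/19=13.63) > C (171/16=10.69) > A (78/13=6.00) > F (170/39=4.36) > E (103/34=3.03) > D (96/32=3.00)
Fill: take B (19 @ 259) → take C (16 @ 171) → take A (13 @ 78) → take F (39 @ 170) → take E (34 @ 103) → take 1/32 of D → 3.00; 122/122 used.
Total value = 784.00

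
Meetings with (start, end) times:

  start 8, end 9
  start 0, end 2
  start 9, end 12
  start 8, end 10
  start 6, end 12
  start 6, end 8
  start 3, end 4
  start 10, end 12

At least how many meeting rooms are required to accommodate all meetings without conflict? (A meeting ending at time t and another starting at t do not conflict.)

3

Count concurrent intervals with a sweep; the peak is the room count.
Events (time:±→running): 0:+→1 2:-→0 3:+→1 4:-→0 6:+→1 6:+→2 8:-→1 8:+→2 8:+→3 … peak 3.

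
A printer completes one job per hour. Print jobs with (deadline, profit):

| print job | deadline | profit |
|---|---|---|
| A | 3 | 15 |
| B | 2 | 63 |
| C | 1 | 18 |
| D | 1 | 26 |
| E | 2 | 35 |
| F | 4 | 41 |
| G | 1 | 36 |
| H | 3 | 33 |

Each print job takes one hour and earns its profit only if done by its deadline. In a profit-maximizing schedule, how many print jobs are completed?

4

Sort by profit descending; place each in the latest free slot ≤ its deadline.
Profit order: B=63 F=41 G=36 E=35 H=33 D=26 C=18 A=15
Assign: B→slot 2, F→slot 4, G→slot 1, E skipped, H→slot 3, D skipped, C skipped, A skipped.
Slots: [1:G] [2:B] [3:H] [4:F]
4 of 8 scheduled.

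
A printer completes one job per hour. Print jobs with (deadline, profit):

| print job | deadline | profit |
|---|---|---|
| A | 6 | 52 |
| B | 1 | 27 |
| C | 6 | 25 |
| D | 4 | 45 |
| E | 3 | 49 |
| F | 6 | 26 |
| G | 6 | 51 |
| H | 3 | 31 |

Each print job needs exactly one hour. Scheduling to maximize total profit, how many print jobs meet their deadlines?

Take jobs in profit order; each goes to the latest open slot no later than its deadline.
Profit order: A=52 G=51 E=49 D=45 H=31 B=27 F=26 C=25
Assign: A→slot 6, G→slot 5, E→slot 3, D→slot 4, H→slot 2, B→slot 1, F skipped, C skipped.
Slots: [1:B] [2:H] [3:E] [4:D] [5:G] [6:A]
6 of 8 scheduled.

6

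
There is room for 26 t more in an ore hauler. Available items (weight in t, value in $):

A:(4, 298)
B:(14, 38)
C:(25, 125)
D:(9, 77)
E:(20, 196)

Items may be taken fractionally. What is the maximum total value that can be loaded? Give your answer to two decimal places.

511.11

Ratios (sorted): A 74.50, E 9.80, D 8.56, C 5.00, B 2.71
take A (4 @ 298); take E (20 @ 196); take 2/9 of D → 17.11. Capacity used 26/26.
Total value = 511.11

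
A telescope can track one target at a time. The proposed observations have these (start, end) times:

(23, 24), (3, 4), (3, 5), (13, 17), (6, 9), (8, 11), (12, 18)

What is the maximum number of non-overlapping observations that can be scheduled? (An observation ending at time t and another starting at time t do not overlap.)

Order by finish time; keep every interval that doesn't clash with the previous kept one.
By end time: (3,4), (3,5), (6,9), (8,11), (13,17), (12,18), (23,24).
Pick (3,4); next start ≥ 4 → (6,9); next start ≥ 9 → (13,17); next start ≥ 17 → (23,24).
Selected 4 observations.

4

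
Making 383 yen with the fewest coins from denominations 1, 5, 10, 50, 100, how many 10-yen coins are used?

3

383 = 3×100 + 1×50 + 3×10 + 3×1
Count of 10: 3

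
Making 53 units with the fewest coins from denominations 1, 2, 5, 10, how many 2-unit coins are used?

1

53 − 5×10→3 − 1×2→1 − 1×1→0
Count of 2: 1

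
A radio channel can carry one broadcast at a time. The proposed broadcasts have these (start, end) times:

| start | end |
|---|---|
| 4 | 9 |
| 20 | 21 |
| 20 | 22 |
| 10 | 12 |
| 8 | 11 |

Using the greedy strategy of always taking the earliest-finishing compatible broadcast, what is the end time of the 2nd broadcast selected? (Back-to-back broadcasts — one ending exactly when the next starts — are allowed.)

Greedy by earliest finish: after sorting by end time, pick each interval compatible with the last pick.
By end time: (4,9), (8,11), (10,12), (20,21), (20,22).
Pick (4,9); next start ≥ 9 → (10,12); next start ≥ 12 → (20,21).
Selected: (4,9) (10,12) (20,21)

12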